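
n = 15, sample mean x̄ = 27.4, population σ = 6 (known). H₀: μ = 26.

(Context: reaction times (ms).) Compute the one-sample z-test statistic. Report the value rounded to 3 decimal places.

SE = σ/√n = 6/√15 = 1.5492
z = (x̄−μ₀)/SE = (27.4−26)/1.5492 = 0.9037

test statistic = 0.904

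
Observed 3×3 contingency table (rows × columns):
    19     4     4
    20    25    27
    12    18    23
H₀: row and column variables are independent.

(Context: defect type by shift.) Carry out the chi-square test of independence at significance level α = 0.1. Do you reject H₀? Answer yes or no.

Row totals [27, 72, 53], col totals [51, 47, 54], n=152
χ² = (19−9.06)²/9.06 + (4−8.35)²/8.35 + (4−9.59)²/9.59 + (20−24.16)²/24.16 + (25−22.26)²/22.26 + (27−25.58)²/25.58 + (12−17.78)²/17.78 + (18−16.39)²/16.39 + (23−18.83)²/18.83 = 20.5276
df = 4
p-value (upper-tail) = 0.00039
At α=0.1: p < α → reject H₀

reject H₀: yes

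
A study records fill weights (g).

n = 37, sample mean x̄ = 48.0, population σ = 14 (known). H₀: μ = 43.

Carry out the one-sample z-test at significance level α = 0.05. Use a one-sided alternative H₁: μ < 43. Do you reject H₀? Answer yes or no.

SE = σ/√n = 14/√37 = 2.3016
z = (x̄−μ₀)/SE = (48.0−43)/2.3016 = 2.1724
p-value (one-sided, H₁ less) = 0.98509
At α=0.05: p ≥ α → fail to reject H₀

reject H₀: no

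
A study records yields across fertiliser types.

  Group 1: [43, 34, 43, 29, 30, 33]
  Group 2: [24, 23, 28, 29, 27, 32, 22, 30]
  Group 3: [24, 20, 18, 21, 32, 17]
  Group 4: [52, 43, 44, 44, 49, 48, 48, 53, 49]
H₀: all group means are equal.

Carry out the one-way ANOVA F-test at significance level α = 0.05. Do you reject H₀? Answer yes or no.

Group means [35.33, 26.88, 22.00, 47.78], grand mean 34.103
SSB = Σnᵢ(x̄ᵢ−x̄)² = 2988.926; SSW = ΣΣ(x−x̄ᵢ)² = 531.764
MSB = 2988.926/3 = 996.3086; MSW = 531.764/25 = 21.2706
F = MSB/MSW = 46.8398
df = (3, 25)
p-value (upper-tail) = 0.00000
At α=0.05: p < α → reject H₀

reject H₀: yes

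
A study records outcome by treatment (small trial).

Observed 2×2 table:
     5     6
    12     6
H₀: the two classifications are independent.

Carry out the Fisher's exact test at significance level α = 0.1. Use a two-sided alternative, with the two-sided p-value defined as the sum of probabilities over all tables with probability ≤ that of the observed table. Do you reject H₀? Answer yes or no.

reject H₀: no

Margins: r₁=11, r₂=18, c₁=17, c₂=12, n=29
p_obs = C(11,5)·C(18,12)/C(29,17); sum pmf over tables with pmf ≤ p_obs
p-value (two-sided) = 0.43844
At α=0.1: p ≥ α → fail to reject H₀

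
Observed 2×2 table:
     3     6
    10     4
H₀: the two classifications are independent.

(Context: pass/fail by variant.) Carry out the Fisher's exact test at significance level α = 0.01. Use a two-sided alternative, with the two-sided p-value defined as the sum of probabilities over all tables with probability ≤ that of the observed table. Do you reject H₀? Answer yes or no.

Margins: r₁=9, r₂=14, c₁=13, c₂=10, n=23
p_obs = C(9,3)·C(14,10)/C(23,13); sum pmf over tables with pmf ≤ p_obs
p-value (two-sided) = 0.10230
At α=0.01: p ≥ α → fail to reject H₀

reject H₀: no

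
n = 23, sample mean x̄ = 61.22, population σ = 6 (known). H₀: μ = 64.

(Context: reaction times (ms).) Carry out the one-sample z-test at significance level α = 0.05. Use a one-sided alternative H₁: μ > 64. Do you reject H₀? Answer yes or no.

SE = σ/√n = 6/√23 = 1.2511
z = (x̄−μ₀)/SE = (61.22−64)/1.2511 = -2.2221
p-value (one-sided, H₁ greater) = 0.98686
At α=0.05: p ≥ α → fail to reject H₀

reject H₀: no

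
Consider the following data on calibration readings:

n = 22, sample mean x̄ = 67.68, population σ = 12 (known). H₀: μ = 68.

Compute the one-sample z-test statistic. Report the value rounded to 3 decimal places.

SE = σ/√n = 12/√22 = 2.5584
z = (x̄−μ₀)/SE = (67.68−68)/2.5584 = -0.1251

test statistic = -0.125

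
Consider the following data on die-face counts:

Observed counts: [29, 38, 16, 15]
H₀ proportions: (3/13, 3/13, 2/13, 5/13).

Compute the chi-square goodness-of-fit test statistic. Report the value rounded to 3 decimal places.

test statistic = 25.986

n = 98; E_i = n·p_i = [22.62, 22.62, 15.08, 37.69]
χ² = (29−22.62)²/22.62 + (38−22.62)²/22.62 + (16−15.08)²/15.08 + (15−37.69)²/37.69 = 25.9864
df = 3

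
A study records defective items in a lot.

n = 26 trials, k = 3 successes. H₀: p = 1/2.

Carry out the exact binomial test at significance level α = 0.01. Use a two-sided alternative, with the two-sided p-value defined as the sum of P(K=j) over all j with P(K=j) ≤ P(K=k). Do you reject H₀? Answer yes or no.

reject H₀: yes

Exact binomial: n=26, k=3, p₀=1/2=0.5000
P(X=j) = C(n,j)·p₀^j·(1−p₀)^(n−j); p = Σ P(X=j) over j with P(X=j) ≤ P(X=3)
p-value (two-sided) = 0.00009
At α=0.01: p < α → reject H₀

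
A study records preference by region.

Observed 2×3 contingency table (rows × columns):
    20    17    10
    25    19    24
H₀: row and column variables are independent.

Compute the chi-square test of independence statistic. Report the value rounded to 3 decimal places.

test statistic = 2.686

Row totals [47, 68], col totals [45, 36, 34], n=115
χ² = (20−18.39)²/18.39 + (17−14.71)²/14.71 + (10−13.90)²/13.90 + (25−26.61)²/26.61 + (19−21.29)²/21.29 + (24−20.10)²/20.10 = 2.6862
df = 2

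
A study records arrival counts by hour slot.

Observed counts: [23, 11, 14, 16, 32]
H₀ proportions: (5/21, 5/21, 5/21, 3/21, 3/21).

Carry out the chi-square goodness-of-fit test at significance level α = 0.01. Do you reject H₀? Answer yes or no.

reject H₀: yes

n = 96; E_i = n·p_i = [22.86, 22.86, 22.86, 13.71, 13.71]
χ² = (23−22.86)²/22.86 + (11−22.86)²/22.86 + (14−22.86)²/22.86 + (16−13.71)²/13.71 + (32−13.71)²/13.71 = 34.3458
df = 4
p-value (upper-tail) = 0.00000
At α=0.01: p < α → reject H₀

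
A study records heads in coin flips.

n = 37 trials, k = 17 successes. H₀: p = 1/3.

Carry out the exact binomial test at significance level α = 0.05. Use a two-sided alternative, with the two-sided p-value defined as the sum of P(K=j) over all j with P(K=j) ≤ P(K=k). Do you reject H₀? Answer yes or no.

reject H₀: no

Exact binomial: n=37, k=17, p₀=1/3=0.3333
P(X=j) = C(n,j)·p₀^j·(1−p₀)^(n−j); p = Σ P(X=j) over j with P(X=j) ≤ P(X=17)
p-value (two-sided) = 0.11681
At α=0.05: p ≥ α → fail to reject H₀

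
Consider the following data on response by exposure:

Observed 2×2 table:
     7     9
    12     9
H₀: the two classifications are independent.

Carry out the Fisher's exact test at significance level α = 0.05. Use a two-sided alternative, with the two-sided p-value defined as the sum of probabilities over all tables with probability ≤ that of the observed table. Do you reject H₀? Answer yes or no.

reject H₀: no

Margins: r₁=16, r₂=21, c₁=19, c₂=18, n=37
p_obs = C(16,7)·C(21,12)/C(37,19); sum pmf over tables with pmf ≤ p_obs
p-value (two-sided) = 0.51481
At α=0.05: p ≥ α → fail to reject H₀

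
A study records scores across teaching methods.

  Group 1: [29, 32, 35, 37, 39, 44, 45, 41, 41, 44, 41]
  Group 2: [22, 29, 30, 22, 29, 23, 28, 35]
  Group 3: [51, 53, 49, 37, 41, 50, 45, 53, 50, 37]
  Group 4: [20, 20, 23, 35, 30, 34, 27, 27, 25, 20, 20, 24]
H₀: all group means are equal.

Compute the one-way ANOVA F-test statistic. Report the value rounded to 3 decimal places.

Group means [38.91, 27.25, 46.60, 25.42], grand mean 34.561
SSB = Σnᵢ(x̄ᵢ−x̄)² = 3088.372; SSW = ΣΣ(x−x̄ᵢ)² = 1079.726
MSB = 3088.372/3 = 1029.4573; MSW = 1079.726/37 = 29.1818
F = MSB/MSW = 35.2774
df = (3, 37)

test statistic = 35.277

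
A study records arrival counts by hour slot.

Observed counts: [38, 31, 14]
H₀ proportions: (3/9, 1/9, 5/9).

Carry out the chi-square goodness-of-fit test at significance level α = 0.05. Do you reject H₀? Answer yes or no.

reject H₀: yes

n = 83; E_i = n·p_i = [27.67, 9.22, 46.11]
χ² = (38−27.67)²/27.67 + (31−9.22)²/9.22 + (14−46.11)²/46.11 = 77.6482
df = 2
p-value (upper-tail) = 0.00000
At α=0.05: p < α → reject H₀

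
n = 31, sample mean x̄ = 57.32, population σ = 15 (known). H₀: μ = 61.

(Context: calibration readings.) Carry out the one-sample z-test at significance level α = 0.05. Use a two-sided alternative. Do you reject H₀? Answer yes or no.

reject H₀: no

SE = σ/√n = 15/√31 = 2.6941
z = (x̄−μ₀)/SE = (57.32−61)/2.6941 = -1.3660
p-value (two-sided) = 0.17195
At α=0.05: p ≥ α → fail to reject H₀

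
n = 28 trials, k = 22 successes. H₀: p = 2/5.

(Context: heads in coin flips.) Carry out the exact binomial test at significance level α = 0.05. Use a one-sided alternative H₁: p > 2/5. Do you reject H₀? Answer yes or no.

Exact binomial: n=28, k=22, p₀=2/5=0.4000
P(X≥22) from Σ C(n,i)·p₀^i·(1−p₀)^(n−i)
p-value (one-sided, H₁ greater) = 0.00004
At α=0.05: p < α → reject H₀

reject H₀: yes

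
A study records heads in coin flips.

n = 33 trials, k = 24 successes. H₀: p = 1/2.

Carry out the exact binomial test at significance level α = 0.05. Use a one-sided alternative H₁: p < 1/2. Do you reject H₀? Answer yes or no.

Exact binomial: n=33, k=24, p₀=1/2=0.5000
P(X≤24) from Σ C(n,i)·p₀^i·(1−p₀)^(n−i)
p-value (one-sided, H₁ less) = 0.99772
At α=0.05: p ≥ α → fail to reject H₀

reject H₀: no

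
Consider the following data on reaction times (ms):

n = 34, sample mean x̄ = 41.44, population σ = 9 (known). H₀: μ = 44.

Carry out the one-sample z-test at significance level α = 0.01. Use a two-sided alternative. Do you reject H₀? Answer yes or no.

SE = σ/√n = 9/√34 = 1.5435
z = (x̄−μ₀)/SE = (41.44−44)/1.5435 = -1.6586
p-value (two-sided) = 0.09720
At α=0.01: p ≥ α → fail to reject H₀

reject H₀: no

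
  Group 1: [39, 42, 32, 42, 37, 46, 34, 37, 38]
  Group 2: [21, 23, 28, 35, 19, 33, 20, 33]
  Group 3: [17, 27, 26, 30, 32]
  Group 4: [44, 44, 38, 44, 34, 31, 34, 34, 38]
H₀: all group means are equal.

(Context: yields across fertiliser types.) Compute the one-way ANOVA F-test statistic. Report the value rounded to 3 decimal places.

test statistic = 11.973

Group means [38.56, 26.50, 26.40, 37.89], grand mean 33.290
SSB = Σnᵢ(x̄ᵢ−x̄)² = 1046.076; SSW = ΣΣ(x−x̄ᵢ)² = 786.311
MSB = 1046.076/3 = 348.6920; MSW = 786.311/27 = 29.1226
F = MSB/MSW = 11.9732
df = (3, 27)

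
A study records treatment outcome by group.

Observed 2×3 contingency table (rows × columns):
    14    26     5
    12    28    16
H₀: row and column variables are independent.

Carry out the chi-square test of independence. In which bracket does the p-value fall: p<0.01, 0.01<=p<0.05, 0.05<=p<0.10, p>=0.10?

p-value bracket: 0.05<=p<0.10

Row totals [45, 56], col totals [26, 54, 21], n=101
χ² = (14−11.58)²/11.58 + (26−24.06)²/24.06 + (5−9.36)²/9.36 + (12−14.42)²/14.42 + (28−29.94)²/29.94 + (16−11.64)²/11.64 = 4.8493
df = 2
p-value (upper-tail) = 0.08851
→ bracket: 0.05<=p<0.10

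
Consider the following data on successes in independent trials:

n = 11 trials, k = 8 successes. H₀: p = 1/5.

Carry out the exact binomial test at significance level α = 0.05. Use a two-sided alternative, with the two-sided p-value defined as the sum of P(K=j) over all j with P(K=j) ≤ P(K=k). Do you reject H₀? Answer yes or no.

reject H₀: yes

Exact binomial: n=11, k=8, p₀=1/5=0.2000
P(X=j) = C(n,j)·p₀^j·(1−p₀)^(n−j); p = Σ P(X=j) over j with P(X=j) ≤ P(X=8)
p-value (two-sided) = 0.00024
At α=0.05: p < α → reject H₀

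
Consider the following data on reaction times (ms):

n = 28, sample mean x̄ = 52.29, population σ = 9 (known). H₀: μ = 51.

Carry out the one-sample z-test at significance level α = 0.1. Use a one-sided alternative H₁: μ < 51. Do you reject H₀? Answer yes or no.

reject H₀: no

SE = σ/√n = 9/√28 = 1.7008
z = (x̄−μ₀)/SE = (52.29−51)/1.7008 = 0.7584
p-value (one-sided, H₁ less) = 0.77591
At α=0.1: p ≥ α → fail to reject H₀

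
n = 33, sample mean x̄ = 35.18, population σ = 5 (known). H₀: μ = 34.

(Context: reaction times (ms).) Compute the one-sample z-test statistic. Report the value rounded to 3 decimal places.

SE = σ/√n = 5/√33 = 0.8704
z = (x̄−μ₀)/SE = (35.18−34)/0.8704 = 1.3557

test statistic = 1.356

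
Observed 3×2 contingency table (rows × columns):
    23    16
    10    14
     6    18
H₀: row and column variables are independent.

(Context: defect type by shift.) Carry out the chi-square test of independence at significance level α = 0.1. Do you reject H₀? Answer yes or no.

reject H₀: yes

Row totals [39, 24, 24], col totals [39, 48], n=87
χ² = (23−17.48)²/17.48 + (16−21.52)²/21.52 + (10−10.76)²/10.76 + (14−13.24)²/13.24 + (6−10.76)²/10.76 + (18−13.24)²/13.24 = 7.0677
df = 2
p-value (upper-tail) = 0.02919
At α=0.1: p < α → reject H₀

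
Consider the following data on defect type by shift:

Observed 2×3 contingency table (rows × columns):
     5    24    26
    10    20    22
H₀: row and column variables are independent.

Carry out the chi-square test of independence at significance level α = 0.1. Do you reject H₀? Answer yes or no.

Row totals [55, 52], col totals [15, 44, 48], n=107
χ² = (5−7.71)²/7.71 + (24−22.62)²/22.62 + (26−24.67)²/24.67 + (10−7.29)²/7.29 + (20−21.38)²/21.38 + (22−23.33)²/23.33 = 2.2813
df = 2
p-value (upper-tail) = 0.31961
At α=0.1: p ≥ α → fail to reject H₀

reject H₀: no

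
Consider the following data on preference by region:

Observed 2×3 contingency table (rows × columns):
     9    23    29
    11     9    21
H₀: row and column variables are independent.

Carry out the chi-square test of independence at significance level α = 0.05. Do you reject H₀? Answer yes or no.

Row totals [61, 41], col totals [20, 32, 50], n=102
χ² = (9−11.96)²/11.96 + (23−19.14)²/19.14 + (29−29.90)²/29.90 + (11−8.04)²/8.04 + (9−12.86)²/12.86 + (21−20.10)²/20.10 = 3.8307
df = 2
p-value (upper-tail) = 0.14729
At α=0.05: p ≥ α → fail to reject H₀

reject H₀: no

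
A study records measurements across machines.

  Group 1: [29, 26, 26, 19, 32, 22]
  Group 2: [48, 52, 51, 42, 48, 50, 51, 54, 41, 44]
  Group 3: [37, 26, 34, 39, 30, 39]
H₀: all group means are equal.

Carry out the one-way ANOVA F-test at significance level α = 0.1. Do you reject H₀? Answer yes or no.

Group means [25.67, 48.10, 34.17], grand mean 38.182
SSB = Σnᵢ(x̄ᵢ−x̄)² = 2020.206; SSW = ΣΣ(x−x̄ᵢ)² = 423.067
MSB = 2020.206/2 = 1010.1030; MSW = 423.067/19 = 22.2667
F = MSB/MSW = 45.3639
df = (2, 19)
p-value (upper-tail) = 0.00000
At α=0.1: p < α → reject H₀

reject H₀: yes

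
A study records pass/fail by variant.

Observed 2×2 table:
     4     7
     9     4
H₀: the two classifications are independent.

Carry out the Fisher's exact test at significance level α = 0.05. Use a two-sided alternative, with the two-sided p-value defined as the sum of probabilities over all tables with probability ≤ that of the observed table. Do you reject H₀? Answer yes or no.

Margins: r₁=11, r₂=13, c₁=13, c₂=11, n=24
p_obs = C(11,4)·C(13,9)/C(24,13); sum pmf over tables with pmf ≤ p_obs
p-value (two-sided) = 0.21733
At α=0.05: p ≥ α → fail to reject H₀

reject H₀: no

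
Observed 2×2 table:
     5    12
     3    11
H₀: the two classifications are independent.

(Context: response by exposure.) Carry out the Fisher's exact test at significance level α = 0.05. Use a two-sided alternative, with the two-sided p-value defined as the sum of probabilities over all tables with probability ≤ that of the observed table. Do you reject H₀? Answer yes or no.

Margins: r₁=17, r₂=14, c₁=8, c₂=23, n=31
p_obs = C(17,5)·C(14,3)/C(31,8); sum pmf over tables with pmf ≤ p_obs
p-value (two-sided) = 0.69800
At α=0.05: p ≥ α → fail to reject H₀

reject H₀: no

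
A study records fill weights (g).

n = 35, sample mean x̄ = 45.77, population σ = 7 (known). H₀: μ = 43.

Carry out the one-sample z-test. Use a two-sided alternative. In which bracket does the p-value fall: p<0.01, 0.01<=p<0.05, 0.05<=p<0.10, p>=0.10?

p-value bracket: 0.01<=p<0.05

SE = σ/√n = 7/√35 = 1.1832
z = (x̄−μ₀)/SE = (45.77−43)/1.1832 = 2.3411
p-value (two-sided) = 0.01923
→ bracket: 0.01<=p<0.05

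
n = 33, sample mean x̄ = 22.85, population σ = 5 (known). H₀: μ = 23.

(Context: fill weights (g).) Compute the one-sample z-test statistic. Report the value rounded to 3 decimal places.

SE = σ/√n = 5/√33 = 0.8704
z = (x̄−μ₀)/SE = (22.85−23)/0.8704 = -0.1723

test statistic = -0.172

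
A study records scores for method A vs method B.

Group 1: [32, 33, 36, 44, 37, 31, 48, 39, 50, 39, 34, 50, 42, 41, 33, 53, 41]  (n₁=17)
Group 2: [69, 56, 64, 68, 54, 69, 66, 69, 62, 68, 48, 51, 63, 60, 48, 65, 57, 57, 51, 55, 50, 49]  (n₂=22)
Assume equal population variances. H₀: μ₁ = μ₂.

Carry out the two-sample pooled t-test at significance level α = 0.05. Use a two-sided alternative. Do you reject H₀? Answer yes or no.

reject H₀: yes

x̄₁=40.176, s₁=6.894, n₁=17
x̄₂=59.045, s₂=7.581, n₂=22
s_p² = [16·6.894² + 21·7.581²]/37 = 53.1737
SE = √(s_p²·(1/17+1/22)) = 2.3547
t = (40.176−59.045)/2.3547 = -8.0132
df = 37
p-value (two-sided) = 0.00000
At α=0.05: p < α → reject H₀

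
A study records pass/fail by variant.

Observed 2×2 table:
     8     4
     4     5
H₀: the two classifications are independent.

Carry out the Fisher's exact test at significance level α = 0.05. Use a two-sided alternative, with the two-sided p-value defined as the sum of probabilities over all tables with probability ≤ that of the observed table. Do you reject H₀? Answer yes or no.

Margins: r₁=12, r₂=9, c₁=12, c₂=9, n=21
p_obs = C(12,8)·C(9,4)/C(21,12); sum pmf over tables with pmf ≤ p_obs
p-value (two-sided) = 0.39643
At α=0.05: p ≥ α → fail to reject H₀

reject H₀: no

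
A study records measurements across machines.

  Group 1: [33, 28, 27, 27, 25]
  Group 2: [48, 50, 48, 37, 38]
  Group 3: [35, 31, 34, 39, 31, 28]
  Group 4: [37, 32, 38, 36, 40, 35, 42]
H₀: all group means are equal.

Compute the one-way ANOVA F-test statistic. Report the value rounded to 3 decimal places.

test statistic = 13.836

Group means [28.00, 44.20, 33.00, 37.14], grand mean 35.609
SSB = Σnᵢ(x̄ᵢ−x̄)² = 715.821; SSW = ΣΣ(x−x̄ᵢ)² = 327.657
MSB = 715.821/3 = 238.6070; MSW = 327.657/19 = 17.2451
F = MSB/MSW = 13.8362
df = (3, 19)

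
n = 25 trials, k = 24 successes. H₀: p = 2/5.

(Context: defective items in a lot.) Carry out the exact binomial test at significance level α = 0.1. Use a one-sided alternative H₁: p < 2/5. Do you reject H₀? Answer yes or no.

Exact binomial: n=25, k=24, p₀=2/5=0.4000
P(X≤24) from Σ C(n,i)·p₀^i·(1−p₀)^(n−i)
p-value (one-sided, H₁ less) = 1.00000
At α=0.1: p ≥ α → fail to reject H₀

reject H₀: no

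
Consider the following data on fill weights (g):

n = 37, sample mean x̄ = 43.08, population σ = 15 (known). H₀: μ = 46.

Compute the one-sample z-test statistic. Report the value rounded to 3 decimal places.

SE = σ/√n = 15/√37 = 2.4660
z = (x̄−μ₀)/SE = (43.08−46)/2.4660 = -1.1841

test statistic = -1.184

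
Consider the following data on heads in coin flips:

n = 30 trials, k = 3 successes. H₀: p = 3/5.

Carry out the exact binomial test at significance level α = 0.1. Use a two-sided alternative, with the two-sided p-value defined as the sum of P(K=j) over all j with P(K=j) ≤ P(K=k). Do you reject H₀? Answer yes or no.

Exact binomial: n=30, k=3, p₀=3/5=0.6000
P(X=j) = C(n,j)·p₀^j·(1−p₀)^(n−j); p = Σ P(X=j) over j with P(X=j) ≤ P(X=3)
p-value (two-sided) = 0.00000
At α=0.1: p < α → reject H₀

reject H₀: yes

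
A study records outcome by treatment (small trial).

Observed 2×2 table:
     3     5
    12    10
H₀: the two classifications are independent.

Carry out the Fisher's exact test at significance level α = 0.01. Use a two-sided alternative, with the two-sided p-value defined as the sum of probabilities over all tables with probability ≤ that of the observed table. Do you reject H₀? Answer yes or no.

Margins: r₁=8, r₂=22, c₁=15, c₂=15, n=30
p_obs = C(8,3)·C(22,12)/C(30,15); sum pmf over tables with pmf ≤ p_obs
p-value (two-sided) = 0.68166
At α=0.01: p ≥ α → fail to reject H₀

reject H₀: no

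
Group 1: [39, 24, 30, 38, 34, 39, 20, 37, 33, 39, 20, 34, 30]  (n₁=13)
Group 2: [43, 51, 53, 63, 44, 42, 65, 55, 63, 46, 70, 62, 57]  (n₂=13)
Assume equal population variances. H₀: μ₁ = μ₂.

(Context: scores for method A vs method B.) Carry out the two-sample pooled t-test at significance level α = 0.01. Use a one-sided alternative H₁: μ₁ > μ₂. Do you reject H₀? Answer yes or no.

reject H₀: no

x̄₁=32.077, s₁=6.934, n₁=13
x̄₂=54.923, s₂=9.314, n₂=13
s_p² = [12·6.934² + 12·9.314²]/24 = 67.4103
SE = √(s_p²·(1/13+1/13)) = 3.2204
t = (32.077−54.923)/3.2204 = -7.0943
df = 24
p-value (one-sided, H₁ greater) = 1.00000
At α=0.01: p ≥ α → fail to reject H₀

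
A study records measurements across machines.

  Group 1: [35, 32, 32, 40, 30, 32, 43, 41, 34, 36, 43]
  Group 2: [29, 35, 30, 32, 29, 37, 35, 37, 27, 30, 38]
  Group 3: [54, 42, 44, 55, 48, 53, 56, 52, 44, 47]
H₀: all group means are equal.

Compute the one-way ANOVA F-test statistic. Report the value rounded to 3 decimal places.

Group means [36.18, 32.64, 49.50], grand mean 39.125
SSB = Σnᵢ(x̄ᵢ−x̄)² = 1634.818; SSW = ΣΣ(x−x̄ᵢ)² = 614.682
MSB = 1634.818/2 = 817.4091; MSW = 614.682/29 = 21.1959
F = MSB/MSW = 38.5644
df = (2, 29)

test statistic = 38.564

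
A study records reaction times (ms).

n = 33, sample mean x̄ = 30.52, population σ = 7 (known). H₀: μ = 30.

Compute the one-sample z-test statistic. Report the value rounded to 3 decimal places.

SE = σ/√n = 7/√33 = 1.2185
z = (x̄−μ₀)/SE = (30.52−30)/1.2185 = 0.4267

test statistic = 0.427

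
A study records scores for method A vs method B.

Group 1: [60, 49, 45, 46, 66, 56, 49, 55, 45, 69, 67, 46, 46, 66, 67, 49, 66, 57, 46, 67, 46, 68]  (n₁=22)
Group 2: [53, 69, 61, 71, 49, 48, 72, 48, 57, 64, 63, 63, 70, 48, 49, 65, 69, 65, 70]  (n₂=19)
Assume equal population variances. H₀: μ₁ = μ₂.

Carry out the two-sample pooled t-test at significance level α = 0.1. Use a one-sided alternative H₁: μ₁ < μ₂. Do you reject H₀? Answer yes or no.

reject H₀: yes

x̄₁=55.955, s₁=9.469, n₁=22
x̄₂=60.737, s₂=8.925, n₂=19
s_p² = [21·9.469² + 18·8.925²]/39 = 85.0420
SE = √(s_p²·(1/22+1/19)) = 2.8882
t = (55.955−60.737)/2.8882 = -1.6558
df = 39
p-value (one-sided, H₁ less) = 0.05289
At α=0.1: p < α → reject H₀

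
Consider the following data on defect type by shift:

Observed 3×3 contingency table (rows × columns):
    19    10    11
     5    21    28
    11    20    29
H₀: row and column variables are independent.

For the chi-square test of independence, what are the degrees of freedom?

degrees of freedom = 4

df = (r−1)(c−1) = (3−1)·(3−1) = 4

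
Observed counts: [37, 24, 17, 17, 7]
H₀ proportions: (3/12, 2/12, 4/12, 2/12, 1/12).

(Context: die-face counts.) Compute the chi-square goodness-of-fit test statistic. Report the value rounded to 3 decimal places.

test statistic = 16.833

n = 102; E_i = n·p_i = [25.50, 17.00, 34.00, 17.00, 8.50]
χ² = (37−25.50)²/25.50 + (24−17.00)²/17.00 + (17−34.00)²/34.00 + (17−17.00)²/17.00 + (7−8.50)²/8.50 = 16.8333
df = 4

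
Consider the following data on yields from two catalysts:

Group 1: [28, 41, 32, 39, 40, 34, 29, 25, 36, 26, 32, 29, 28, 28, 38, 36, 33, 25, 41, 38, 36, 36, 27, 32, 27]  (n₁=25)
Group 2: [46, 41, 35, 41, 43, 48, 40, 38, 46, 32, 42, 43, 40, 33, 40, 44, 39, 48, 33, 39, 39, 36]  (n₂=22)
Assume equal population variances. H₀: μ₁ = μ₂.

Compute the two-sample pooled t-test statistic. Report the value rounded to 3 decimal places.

x̄₁=32.640, s₁=5.227, n₁=25
x̄₂=40.273, s₂=4.621, n₂=22
s_p² = [24·5.227² + 21·4.621²]/45 = 24.5361
SE = √(s_p²·(1/25+1/22)) = 1.4480
t = (32.640−40.273)/1.4480 = -5.2712
df = 45

test statistic = -5.271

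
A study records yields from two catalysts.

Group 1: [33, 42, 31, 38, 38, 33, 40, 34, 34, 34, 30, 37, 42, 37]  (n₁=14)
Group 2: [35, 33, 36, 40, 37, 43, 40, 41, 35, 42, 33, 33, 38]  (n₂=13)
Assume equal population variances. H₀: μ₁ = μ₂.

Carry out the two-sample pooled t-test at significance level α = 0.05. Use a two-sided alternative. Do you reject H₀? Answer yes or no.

x̄₁=35.929, s₁=3.812, n₁=14
x̄₂=37.385, s₂=3.548, n₂=13
s_p² = [13·3.812² + 12·3.548²]/25 = 13.6002
SE = √(s_p²·(1/14+1/13)) = 1.4204
t = (35.929−37.385)/1.4204 = -1.0251
df = 25
p-value (two-sided) = 0.31515
At α=0.05: p ≥ α → fail to reject H₀

reject H₀: no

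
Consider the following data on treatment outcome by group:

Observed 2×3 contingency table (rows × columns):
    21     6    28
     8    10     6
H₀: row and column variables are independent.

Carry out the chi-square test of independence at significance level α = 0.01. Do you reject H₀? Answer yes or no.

reject H₀: yes

Row totals [55, 24], col totals [29, 16, 34], n=79
χ² = (21−20.19)²/20.19 + (6−11.14)²/11.14 + (28−23.67)²/23.67 + (8−8.81)²/8.81 + (10−4.86)²/4.86 + (6−10.33)²/10.33 = 10.5179
df = 2
p-value (upper-tail) = 0.00520
At α=0.01: p < α → reject H₀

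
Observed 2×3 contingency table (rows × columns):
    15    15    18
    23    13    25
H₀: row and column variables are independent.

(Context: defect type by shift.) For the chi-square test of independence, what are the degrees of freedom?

df = (r−1)(c−1) = (2−1)·(3−1) = 2

degrees of freedom = 2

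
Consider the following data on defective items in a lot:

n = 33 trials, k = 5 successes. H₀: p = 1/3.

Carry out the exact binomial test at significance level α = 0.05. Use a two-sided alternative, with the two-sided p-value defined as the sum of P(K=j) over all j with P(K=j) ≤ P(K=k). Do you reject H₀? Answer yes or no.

reject H₀: yes

Exact binomial: n=33, k=5, p₀=1/3=0.3333
P(X=j) = C(n,j)·p₀^j·(1−p₀)^(n−j); p = Σ P(X=j) over j with P(X=j) ≤ P(X=5)
p-value (two-sided) = 0.02642
At α=0.05: p < α → reject H₀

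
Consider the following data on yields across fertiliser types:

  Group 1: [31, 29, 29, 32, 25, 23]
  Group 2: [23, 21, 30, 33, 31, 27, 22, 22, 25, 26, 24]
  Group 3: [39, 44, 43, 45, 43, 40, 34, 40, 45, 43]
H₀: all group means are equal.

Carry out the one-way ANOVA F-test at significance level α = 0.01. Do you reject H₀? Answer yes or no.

reject H₀: yes

Group means [28.17, 25.82, 41.60], grand mean 32.185
SSB = Σnᵢ(x̄ᵢ−x̄)² = 1429.204; SSW = ΣΣ(x−x̄ᵢ)² = 326.870
MSB = 1429.204/2 = 714.6022; MSW = 326.870/24 = 13.6196
F = MSB/MSW = 52.4688
df = (2, 24)
p-value (upper-tail) = 0.00000
At α=0.01: p < α → reject H₀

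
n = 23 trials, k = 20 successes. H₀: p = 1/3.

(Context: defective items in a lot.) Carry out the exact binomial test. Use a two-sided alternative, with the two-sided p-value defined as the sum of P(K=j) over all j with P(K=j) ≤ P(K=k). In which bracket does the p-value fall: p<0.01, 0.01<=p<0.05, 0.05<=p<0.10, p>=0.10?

Exact binomial: n=23, k=20, p₀=1/3=0.3333
P(X=j) = C(n,j)·p₀^j·(1−p₀)^(n−j); p = Σ P(X=j) over j with P(X=j) ≤ P(X=20)
p-value (two-sided) = 0.00000
→ bracket: p<0.01

p-value bracket: p<0.01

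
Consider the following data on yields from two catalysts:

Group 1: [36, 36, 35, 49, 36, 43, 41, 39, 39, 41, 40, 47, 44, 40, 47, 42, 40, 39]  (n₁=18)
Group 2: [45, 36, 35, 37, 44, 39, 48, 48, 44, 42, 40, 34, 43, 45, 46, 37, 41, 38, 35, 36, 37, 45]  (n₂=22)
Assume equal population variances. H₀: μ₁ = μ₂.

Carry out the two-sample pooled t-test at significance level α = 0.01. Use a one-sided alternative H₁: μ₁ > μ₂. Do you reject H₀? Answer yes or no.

x̄₁=40.778, s₁=4.023, n₁=18
x̄₂=40.682, s₂=4.497, n₂=22
s_p² = [17·4.023² + 21·4.497²]/38 = 18.4180
SE = √(s_p²·(1/18+1/22)) = 1.3640
t = (40.778−40.682)/1.3640 = 0.0704
df = 38
p-value (one-sided, H₁ greater) = 0.47214
At α=0.01: p ≥ α → fail to reject H₀

reject H₀: no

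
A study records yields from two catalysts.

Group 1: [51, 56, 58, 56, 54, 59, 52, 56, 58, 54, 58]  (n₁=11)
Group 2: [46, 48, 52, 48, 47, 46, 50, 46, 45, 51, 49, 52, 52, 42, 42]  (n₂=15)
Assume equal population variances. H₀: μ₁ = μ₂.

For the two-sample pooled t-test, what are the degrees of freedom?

degrees of freedom = 24

df = n₁ + n₂ − 2 = 11 + 15 − 2 = 24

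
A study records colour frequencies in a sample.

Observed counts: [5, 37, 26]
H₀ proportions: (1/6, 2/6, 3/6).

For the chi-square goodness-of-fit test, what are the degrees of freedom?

degrees of freedom = 2

df = k − 1 = 3 − 1 = 2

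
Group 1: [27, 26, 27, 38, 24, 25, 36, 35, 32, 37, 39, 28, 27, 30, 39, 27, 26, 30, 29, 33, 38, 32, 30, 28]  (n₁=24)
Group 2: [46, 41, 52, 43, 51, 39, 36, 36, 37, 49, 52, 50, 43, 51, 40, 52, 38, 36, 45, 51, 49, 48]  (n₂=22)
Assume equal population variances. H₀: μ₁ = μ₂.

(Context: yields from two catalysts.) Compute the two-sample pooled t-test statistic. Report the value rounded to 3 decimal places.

x̄₁=30.958, s₁=4.814, n₁=24
x̄₂=44.773, s₂=6.023, n₂=22
s_p² = [23·4.814² + 21·6.023²]/44 = 29.4278
SE = √(s_p²·(1/24+1/22)) = 1.6012
t = (30.958−44.773)/1.6012 = -8.6276
df = 44

test statistic = -8.628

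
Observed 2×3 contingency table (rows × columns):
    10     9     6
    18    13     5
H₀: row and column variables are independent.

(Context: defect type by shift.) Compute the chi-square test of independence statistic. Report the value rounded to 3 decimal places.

test statistic = 1.158

Row totals [25, 36], col totals [28, 22, 11], n=61
χ² = (10−11.48)²/11.48 + (9−9.02)²/9.02 + (6−4.51)²/4.51 + (18−16.52)²/16.52 + (13−12.98)²/12.98 + (5−6.49)²/6.49 = 1.1579
df = 2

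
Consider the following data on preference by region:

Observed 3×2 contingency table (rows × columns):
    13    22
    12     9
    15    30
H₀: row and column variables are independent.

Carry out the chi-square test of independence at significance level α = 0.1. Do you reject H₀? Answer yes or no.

Row totals [35, 21, 45], col totals [40, 61], n=101
χ² = (13−13.86)²/13.86 + (22−21.14)²/21.14 + (12−8.32)²/8.32 + (9−12.68)²/12.68 + (15−17.82)²/17.82 + (30−27.18)²/27.18 = 3.5291
df = 2
p-value (upper-tail) = 0.17126
At α=0.1: p ≥ α → fail to reject H₀

reject H₀: no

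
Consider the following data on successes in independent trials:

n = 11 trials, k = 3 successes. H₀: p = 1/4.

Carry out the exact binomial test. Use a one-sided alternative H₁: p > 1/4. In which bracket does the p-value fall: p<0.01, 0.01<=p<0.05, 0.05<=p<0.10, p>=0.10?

p-value bracket: p>=0.10

Exact binomial: n=11, k=3, p₀=1/4=0.2500
P(X≥3) from Σ C(n,i)·p₀^i·(1−p₀)^(n−i)
p-value (one-sided, H₁ greater) = 0.54480
→ bracket: p>=0.10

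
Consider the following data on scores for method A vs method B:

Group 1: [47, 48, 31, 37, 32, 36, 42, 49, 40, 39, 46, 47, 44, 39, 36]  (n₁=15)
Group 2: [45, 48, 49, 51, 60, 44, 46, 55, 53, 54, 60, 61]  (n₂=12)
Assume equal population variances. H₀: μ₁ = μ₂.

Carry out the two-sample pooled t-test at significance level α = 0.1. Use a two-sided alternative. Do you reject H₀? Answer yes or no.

reject H₀: yes

x̄₁=40.867, s₁=5.829, n₁=15
x̄₂=52.167, s₂=6.013, n₂=12
s_p² = [14·5.829² + 11·6.013²]/25 = 34.9360
SE = √(s_p²·(1/15+1/12)) = 2.2892
t = (40.867−52.167)/2.2892 = -4.9362
df = 25
p-value (two-sided) = 0.00004
At α=0.1: p < α → reject H₀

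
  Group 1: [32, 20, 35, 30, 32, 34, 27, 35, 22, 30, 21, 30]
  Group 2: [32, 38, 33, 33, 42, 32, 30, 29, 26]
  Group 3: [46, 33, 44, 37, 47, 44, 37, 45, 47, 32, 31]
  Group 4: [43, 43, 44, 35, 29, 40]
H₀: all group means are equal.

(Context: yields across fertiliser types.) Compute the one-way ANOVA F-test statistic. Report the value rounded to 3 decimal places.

test statistic = 9.242

Group means [29.00, 32.78, 40.27, 39.00], grand mean 34.737
SSB = Σnᵢ(x̄ᵢ−x̄)² = 875.631; SSW = ΣΣ(x−x̄ᵢ)² = 1073.737
MSB = 875.631/3 = 291.8770; MSW = 1073.737/34 = 31.5805
F = MSB/MSW = 9.2423
df = (3, 34)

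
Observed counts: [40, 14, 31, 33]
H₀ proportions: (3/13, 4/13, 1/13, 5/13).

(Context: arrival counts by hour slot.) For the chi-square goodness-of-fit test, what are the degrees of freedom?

df = k − 1 = 4 − 1 = 3

degrees of freedom = 3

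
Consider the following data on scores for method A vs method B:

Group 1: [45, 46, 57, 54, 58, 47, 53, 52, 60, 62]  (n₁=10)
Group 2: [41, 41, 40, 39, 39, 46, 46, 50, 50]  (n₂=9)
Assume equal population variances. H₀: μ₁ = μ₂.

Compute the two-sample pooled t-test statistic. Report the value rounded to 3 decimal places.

test statistic = 4.021

x̄₁=53.400, s₁=5.967, n₁=10
x̄₂=43.556, s₂=4.503, n₂=9
s_p² = [9·5.967² + 8·4.503²]/17 = 28.3895
SE = √(s_p²·(1/10+1/9)) = 2.4481
t = (53.400−43.556)/2.4481 = 4.0212
df = 17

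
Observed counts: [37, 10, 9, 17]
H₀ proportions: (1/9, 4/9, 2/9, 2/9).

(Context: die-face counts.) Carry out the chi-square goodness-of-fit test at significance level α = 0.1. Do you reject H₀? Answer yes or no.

n = 73; E_i = n·p_i = [8.11, 32.44, 16.22, 16.22]
χ² = (37−8.11)²/8.11 + (10−32.44)²/32.44 + (9−16.22)²/16.22 + (17−16.22)²/16.22 = 121.6712
df = 3
p-value (upper-tail) = 0.00000
At α=0.1: p < α → reject H₀

reject H₀: yes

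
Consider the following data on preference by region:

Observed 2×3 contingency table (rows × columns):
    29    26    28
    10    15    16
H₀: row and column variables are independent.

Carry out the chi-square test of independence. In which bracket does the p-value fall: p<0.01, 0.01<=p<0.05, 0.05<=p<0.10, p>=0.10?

Row totals [83, 41], col totals [39, 41, 44], n=124
χ² = (29−26.10)²/26.10 + (26−27.44)²/27.44 + (28−29.45)²/29.45 + (10−12.90)²/12.90 + (15−13.56)²/13.56 + (16−14.55)²/14.55 = 1.4171
df = 2
p-value (upper-tail) = 0.49235
→ bracket: p>=0.10

p-value bracket: p>=0.10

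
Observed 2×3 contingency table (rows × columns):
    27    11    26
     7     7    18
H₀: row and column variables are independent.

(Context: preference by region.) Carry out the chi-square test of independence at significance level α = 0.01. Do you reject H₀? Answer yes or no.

Row totals [64, 32], col totals [34, 18, 44], n=96
χ² = (27−22.67)²/22.67 + (11−12.00)²/12.00 + (26−29.33)²/29.33 + (7−11.33)²/11.33 + (7−6.00)²/6.00 + (18−14.67)²/14.67 = 3.8717
df = 2
p-value (upper-tail) = 0.14430
At α=0.01: p ≥ α → fail to reject H₀

reject H₀: no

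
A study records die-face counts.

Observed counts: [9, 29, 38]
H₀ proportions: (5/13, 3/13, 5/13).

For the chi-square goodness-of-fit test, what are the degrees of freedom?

degrees of freedom = 2

df = k − 1 = 3 − 1 = 2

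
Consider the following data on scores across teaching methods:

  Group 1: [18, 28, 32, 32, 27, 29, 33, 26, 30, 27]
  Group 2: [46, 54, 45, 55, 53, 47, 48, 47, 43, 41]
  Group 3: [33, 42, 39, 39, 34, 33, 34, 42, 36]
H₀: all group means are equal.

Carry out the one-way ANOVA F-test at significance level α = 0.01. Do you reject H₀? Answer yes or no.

reject H₀: yes

Group means [28.20, 47.90, 36.89], grand mean 37.690
SSB = Σnᵢ(x̄ᵢ−x̄)² = 1948.818; SSW = ΣΣ(x−x̄ᵢ)² = 475.389
MSB = 1948.818/2 = 974.4090; MSW = 475.389/26 = 18.2842
F = MSB/MSW = 53.2924
df = (2, 26)
p-value (upper-tail) = 0.00000
At α=0.01: p < α → reject H₀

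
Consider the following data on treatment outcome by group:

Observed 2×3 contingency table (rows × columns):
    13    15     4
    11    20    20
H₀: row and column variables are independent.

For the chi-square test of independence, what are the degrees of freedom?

df = (r−1)(c−1) = (2−1)·(3−1) = 2

degrees of freedom = 2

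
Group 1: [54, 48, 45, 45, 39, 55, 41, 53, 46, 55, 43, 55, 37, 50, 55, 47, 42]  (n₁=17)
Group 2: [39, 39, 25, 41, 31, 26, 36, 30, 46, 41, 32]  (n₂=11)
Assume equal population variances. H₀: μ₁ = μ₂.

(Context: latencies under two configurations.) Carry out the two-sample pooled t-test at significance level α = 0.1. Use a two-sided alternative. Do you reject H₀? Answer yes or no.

x̄₁=47.647, s₁=6.092, n₁=17
x̄₂=35.091, s₂=6.760, n₂=11
s_p² = [16·6.092² + 10·6.760²]/26 = 40.4151
SE = √(s_p²·(1/17+1/11)) = 2.4600
t = (47.647−35.091)/2.4600 = 5.1042
df = 26
p-value (two-sided) = 0.00003
At α=0.1: p < α → reject H₀

reject H₀: yes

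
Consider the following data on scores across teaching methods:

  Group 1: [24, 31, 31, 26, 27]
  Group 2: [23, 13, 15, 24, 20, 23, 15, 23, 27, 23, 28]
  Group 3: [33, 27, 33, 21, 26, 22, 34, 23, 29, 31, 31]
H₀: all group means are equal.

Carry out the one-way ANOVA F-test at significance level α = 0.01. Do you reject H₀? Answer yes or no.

Group means [27.80, 21.27, 28.18], grand mean 25.296
SSB = Σnᵢ(x̄ᵢ−x̄)² = 301.011; SSW = ΣΣ(x−x̄ᵢ)² = 504.618
MSB = 301.011/2 = 150.5057; MSW = 504.618/24 = 21.0258
F = MSB/MSW = 7.1582
df = (2, 24)
p-value (upper-tail) = 0.00365
At α=0.01: p < α → reject H₀

reject H₀: yes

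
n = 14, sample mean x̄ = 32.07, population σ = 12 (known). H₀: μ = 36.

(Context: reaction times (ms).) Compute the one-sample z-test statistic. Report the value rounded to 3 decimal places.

test statistic = -1.225

SE = σ/√n = 12/√14 = 3.2071
z = (x̄−μ₀)/SE = (32.07−36)/3.2071 = -1.2254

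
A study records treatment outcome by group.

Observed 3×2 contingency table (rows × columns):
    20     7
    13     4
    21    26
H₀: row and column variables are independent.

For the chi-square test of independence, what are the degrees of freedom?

df = (r−1)(c−1) = (3−1)·(2−1) = 2

degrees of freedom = 2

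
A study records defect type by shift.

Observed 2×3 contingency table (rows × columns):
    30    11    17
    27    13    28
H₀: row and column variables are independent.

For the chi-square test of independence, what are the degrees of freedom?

df = (r−1)(c−1) = (2−1)·(3−1) = 2

degrees of freedom = 2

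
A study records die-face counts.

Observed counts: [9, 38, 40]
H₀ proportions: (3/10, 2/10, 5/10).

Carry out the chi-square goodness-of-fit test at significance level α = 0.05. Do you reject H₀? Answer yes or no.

n = 87; E_i = n·p_i = [26.10, 17.40, 43.50]
χ² = (9−26.10)²/26.10 + (38−17.40)²/17.40 + (40−43.50)²/43.50 = 35.8736
df = 2
p-value (upper-tail) = 0.00000
At α=0.05: p < α → reject H₀

reject H₀: yes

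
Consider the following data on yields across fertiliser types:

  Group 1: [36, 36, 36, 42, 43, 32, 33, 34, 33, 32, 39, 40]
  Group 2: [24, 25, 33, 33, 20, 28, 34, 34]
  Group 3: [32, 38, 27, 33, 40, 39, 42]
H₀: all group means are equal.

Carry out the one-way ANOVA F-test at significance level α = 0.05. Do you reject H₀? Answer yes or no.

reject H₀: yes

Group means [36.33, 28.88, 35.86], grand mean 34.000
SSB = Σnᵢ(x̄ᵢ−x̄)² = 299.601; SSW = ΣΣ(x−x̄ᵢ)² = 538.399
MSB = 299.601/2 = 149.8006; MSW = 538.399/24 = 22.4333
F = MSB/MSW = 6.6776
df = (2, 24)
p-value (upper-tail) = 0.00495
At α=0.05: p < α → reject H₀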